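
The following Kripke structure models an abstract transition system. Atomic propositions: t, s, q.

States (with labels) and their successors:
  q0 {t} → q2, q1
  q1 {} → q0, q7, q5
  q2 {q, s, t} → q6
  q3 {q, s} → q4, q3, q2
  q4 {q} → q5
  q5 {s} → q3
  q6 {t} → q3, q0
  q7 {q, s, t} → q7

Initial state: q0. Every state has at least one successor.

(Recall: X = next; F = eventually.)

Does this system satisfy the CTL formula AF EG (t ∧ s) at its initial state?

States satisfying EG (t ∧ s): {q7}.
States satisfying AF EG (t ∧ s): {q7}.
There is a path from q0 along which EG (t ∧ s) never holds.
q0 ∉ Sat(AF EG (t ∧ s)).

Does not hold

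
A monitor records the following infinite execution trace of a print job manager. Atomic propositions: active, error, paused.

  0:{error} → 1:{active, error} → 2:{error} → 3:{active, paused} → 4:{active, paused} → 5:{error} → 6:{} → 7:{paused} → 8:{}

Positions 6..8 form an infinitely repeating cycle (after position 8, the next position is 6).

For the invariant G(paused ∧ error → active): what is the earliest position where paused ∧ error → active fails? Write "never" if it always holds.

never

paused ∧ error → active holds at every position 0..8, and those are all the positions the trace ever visits, so the invariant G(paused ∧ error → active) is never violated.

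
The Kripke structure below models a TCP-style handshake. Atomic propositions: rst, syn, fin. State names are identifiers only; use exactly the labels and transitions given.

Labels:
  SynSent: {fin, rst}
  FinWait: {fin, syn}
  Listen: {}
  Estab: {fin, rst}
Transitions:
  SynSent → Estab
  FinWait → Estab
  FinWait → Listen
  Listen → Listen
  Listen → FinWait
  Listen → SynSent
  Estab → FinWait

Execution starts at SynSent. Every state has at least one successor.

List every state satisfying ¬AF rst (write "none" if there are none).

States satisfying rst: {SynSent, Estab}.
States satisfying AF rst: {SynSent, Estab}.
States satisfying ¬AF rst: {FinWait, Listen}.

{FinWait, Listen}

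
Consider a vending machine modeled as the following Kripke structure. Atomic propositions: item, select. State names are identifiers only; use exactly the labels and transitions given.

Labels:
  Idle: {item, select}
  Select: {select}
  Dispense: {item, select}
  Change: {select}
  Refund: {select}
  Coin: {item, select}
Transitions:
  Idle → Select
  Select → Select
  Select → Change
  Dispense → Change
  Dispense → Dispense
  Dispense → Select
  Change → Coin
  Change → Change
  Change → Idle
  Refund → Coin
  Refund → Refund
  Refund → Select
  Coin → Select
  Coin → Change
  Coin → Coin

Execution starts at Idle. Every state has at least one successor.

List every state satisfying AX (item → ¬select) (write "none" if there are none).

{Idle, Select}

States satisfying item → ¬select: {Select, Change, Refund}.
States satisfying AX (item → ¬select): {Idle, Select}.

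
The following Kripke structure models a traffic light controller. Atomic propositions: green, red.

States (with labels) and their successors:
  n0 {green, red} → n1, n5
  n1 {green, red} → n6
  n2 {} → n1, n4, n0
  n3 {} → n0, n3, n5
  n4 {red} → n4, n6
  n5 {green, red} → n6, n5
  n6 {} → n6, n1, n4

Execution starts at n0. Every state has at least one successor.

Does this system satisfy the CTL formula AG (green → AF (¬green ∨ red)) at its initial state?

States satisfying green → AF (¬green ∨ red): {n0, n1, n2, n3, n4, n5, n6}.
States satisfying AG (green → AF (¬green ∨ red)): {n0, n1, n2, n3, n4, n5, n6}.
Every state reachable from n0 satisfies green → AF (¬green ∨ red).
n0 ∈ Sat(AG (green → AF (¬green ∨ red))).

Holds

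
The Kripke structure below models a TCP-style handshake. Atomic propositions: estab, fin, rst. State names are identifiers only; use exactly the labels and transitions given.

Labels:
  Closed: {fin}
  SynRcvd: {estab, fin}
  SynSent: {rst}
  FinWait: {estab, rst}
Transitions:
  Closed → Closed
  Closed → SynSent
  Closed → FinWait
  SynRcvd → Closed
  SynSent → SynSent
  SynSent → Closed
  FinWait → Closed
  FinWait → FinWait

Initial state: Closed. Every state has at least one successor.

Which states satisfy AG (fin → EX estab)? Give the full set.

{Closed, SynSent, FinWait}

States satisfying fin → EX estab: {Closed, SynSent, FinWait}.
States satisfying AG (fin → EX estab): {Closed, SynSent, FinWait}.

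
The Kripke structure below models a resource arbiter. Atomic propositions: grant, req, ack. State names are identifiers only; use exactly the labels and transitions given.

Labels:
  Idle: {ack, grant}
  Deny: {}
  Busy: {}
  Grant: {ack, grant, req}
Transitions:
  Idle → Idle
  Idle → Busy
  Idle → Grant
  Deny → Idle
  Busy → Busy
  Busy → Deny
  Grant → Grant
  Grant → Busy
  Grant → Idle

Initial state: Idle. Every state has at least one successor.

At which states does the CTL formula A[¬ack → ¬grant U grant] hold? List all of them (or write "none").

{Idle, Deny, Grant}

States satisfying ¬ack → ¬grant: {Idle, Deny, Busy, Grant}.
States satisfying grant: {Idle, Grant}.
States satisfying A[¬ack → ¬grant U grant]: {Idle, Deny, Grant}.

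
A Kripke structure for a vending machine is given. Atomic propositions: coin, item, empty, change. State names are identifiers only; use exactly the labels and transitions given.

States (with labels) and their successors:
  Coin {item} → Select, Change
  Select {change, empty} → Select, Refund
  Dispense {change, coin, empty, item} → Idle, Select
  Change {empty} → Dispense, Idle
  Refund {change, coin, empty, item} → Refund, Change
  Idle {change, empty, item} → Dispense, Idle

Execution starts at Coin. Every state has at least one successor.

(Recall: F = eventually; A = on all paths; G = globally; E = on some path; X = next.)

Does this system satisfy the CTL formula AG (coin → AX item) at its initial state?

No

States satisfying coin → AX item: {Coin, Select, Change, Idle}.
States satisfying AG (coin → AX item): ∅.
Dispense is reachable from Coin and violates coin → AX item, so AG fails at Coin.
Coin ∉ Sat(AG (coin → AX item)).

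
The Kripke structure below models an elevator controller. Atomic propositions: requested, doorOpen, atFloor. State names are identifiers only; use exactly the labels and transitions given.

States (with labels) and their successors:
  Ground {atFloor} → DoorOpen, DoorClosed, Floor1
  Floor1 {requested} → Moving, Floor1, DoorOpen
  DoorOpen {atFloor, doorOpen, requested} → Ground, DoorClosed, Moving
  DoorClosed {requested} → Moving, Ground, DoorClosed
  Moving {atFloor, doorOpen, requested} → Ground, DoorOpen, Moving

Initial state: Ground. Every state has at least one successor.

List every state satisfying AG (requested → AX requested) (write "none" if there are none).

States satisfying requested → AX requested: {Ground, Floor1}.
States satisfying AG (requested → AX requested): ∅.

none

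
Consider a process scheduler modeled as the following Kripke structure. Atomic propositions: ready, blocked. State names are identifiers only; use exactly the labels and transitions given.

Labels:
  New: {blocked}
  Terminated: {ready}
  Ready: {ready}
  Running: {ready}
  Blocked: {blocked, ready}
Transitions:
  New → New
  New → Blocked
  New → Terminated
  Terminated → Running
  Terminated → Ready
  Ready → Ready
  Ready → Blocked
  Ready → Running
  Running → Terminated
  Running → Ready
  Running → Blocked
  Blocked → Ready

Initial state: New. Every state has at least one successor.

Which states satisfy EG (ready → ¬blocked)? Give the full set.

States satisfying ready → ¬blocked: {New, Terminated, Ready, Running}.
States satisfying EG (ready → ¬blocked): {New, Terminated, Ready, Running}.

{New, Terminated, Ready, Running}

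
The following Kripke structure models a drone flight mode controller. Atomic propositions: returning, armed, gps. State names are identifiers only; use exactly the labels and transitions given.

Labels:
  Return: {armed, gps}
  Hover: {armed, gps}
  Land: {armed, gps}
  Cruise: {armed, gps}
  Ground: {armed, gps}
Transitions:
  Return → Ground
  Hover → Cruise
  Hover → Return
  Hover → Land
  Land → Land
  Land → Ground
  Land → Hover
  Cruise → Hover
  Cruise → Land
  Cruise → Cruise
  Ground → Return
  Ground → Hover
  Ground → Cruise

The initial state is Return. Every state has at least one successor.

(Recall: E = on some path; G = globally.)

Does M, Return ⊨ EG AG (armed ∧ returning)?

States satisfying AG (armed ∧ returning): ∅.
States satisfying EG AG (armed ∧ returning): ∅.
No suitable path/successor from Return witnesses the formula.
Return ∉ Sat(EG AG (armed ∧ returning)).

Does not hold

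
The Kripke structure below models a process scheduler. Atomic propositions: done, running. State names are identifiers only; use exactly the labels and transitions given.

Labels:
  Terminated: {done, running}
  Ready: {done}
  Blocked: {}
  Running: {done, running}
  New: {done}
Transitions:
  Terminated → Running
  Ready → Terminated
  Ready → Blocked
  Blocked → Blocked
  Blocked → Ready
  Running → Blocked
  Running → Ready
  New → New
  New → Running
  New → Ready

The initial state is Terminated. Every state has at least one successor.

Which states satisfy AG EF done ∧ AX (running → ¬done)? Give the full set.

{Blocked, Running}

States satisfying EF done: {Terminated, Ready, Blocked, Running, New}.
States satisfying AG EF done: {Terminated, Ready, Blocked, Running, New}.
States satisfying running → ¬done: {Ready, Blocked, New}.
States satisfying AX (running → ¬done): {Blocked, Running}.
States satisfying AG EF done ∧ AX (running → ¬done): {Blocked, Running}.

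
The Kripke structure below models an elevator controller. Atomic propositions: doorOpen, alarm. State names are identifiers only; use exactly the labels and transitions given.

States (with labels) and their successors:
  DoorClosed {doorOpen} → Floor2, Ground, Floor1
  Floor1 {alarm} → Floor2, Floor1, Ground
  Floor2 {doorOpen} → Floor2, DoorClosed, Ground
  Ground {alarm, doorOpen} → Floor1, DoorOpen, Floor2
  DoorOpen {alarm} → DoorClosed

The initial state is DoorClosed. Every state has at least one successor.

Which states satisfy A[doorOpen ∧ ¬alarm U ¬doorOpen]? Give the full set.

States satisfying doorOpen ∧ ¬alarm: {DoorClosed, Floor2}.
States satisfying ¬doorOpen: {Floor1, DoorOpen}.
States satisfying A[doorOpen ∧ ¬alarm U ¬doorOpen]: {Floor1, DoorOpen}.

{Floor1, DoorOpen}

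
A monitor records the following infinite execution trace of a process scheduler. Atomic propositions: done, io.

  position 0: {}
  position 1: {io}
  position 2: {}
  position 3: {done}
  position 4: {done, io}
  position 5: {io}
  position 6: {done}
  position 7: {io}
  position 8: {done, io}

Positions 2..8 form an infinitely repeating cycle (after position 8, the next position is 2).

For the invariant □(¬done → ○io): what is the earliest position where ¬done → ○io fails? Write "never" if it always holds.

1

Check ¬done → ○io at each position in order: 0 ✓.
At position 1 the labels are {io} and the next position 2 has {}, so ¬done → ○io is false there. This is the first violation.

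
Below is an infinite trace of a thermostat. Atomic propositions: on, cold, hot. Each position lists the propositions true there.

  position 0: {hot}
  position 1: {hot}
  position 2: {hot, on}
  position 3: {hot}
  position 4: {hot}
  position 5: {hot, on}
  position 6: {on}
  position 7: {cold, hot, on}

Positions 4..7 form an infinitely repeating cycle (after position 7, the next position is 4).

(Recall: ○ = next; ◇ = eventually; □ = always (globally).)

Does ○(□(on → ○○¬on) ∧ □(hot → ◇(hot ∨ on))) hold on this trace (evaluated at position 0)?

The position after 0 is 1; □(on → ○○¬on) ∧ □(hot → ◇(hot ∨ on)) is false there.

Violated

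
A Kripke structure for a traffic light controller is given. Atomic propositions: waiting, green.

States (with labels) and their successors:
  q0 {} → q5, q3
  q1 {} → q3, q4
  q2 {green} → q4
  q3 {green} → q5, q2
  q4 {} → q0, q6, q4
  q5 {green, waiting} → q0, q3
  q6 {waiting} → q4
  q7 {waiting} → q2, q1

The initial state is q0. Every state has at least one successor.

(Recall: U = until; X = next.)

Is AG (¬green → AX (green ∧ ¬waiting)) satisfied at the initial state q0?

Violated

States satisfying ¬green → AX (green ∧ ¬waiting): {q2, q3, q5}.
States satisfying AG (¬green → AX (green ∧ ¬waiting)): ∅.
q0 is reachable from q0 and violates ¬green → AX (green ∧ ¬waiting), so AG fails at q0.
q0 ∉ Sat(AG (¬green → AX (green ∧ ¬waiting))).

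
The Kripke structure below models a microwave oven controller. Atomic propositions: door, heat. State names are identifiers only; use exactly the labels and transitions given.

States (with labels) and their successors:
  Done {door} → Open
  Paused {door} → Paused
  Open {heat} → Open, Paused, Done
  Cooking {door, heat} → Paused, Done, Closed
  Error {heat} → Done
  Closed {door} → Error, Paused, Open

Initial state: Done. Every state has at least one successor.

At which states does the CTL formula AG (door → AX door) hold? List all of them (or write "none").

States satisfying door → AX door: {Paused, Open, Cooking, Error}.
States satisfying AG (door → AX door): {Paused}.

{Paused}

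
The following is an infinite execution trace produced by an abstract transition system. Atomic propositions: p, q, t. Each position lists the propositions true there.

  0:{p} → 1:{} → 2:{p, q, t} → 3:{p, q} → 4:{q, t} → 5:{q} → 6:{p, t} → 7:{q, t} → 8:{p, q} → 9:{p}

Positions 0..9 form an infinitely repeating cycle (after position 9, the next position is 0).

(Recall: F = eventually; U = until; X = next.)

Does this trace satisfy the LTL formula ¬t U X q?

Satisfied

Walking from position 0: X q first holds at position 1, and ¬t holds at every earlier position along the way, so ¬t U X q holds.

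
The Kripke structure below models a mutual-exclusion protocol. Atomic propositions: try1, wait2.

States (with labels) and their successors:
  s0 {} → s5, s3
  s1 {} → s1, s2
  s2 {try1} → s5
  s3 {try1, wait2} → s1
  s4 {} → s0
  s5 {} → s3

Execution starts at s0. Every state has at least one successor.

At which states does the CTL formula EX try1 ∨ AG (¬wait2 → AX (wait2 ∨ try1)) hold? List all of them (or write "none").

{s0, s1, s5}

States satisfying try1: {s2, s3}.
States satisfying EX try1: {s0, s1, s5}.
States satisfying ¬wait2 → AX (wait2 ∨ try1): {s3, s5}.
States satisfying AG (¬wait2 → AX (wait2 ∨ try1)): ∅.
States satisfying EX try1 ∨ AG (¬wait2 → AX (wait2 ∨ try1)): {s0, s1, s5}.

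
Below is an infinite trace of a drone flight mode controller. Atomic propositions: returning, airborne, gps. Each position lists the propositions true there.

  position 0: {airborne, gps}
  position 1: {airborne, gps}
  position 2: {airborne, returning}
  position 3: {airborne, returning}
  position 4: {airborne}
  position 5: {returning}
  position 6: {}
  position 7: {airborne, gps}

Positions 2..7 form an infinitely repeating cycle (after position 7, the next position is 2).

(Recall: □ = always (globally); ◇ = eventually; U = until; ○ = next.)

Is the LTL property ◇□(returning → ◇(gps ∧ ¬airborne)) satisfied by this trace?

No

□(returning → ◇(gps ∧ ¬airborne)) is false at every position 0..7, so it never becomes true and ◇□(returning → ◇(gps ∧ ¬airborne)) fails.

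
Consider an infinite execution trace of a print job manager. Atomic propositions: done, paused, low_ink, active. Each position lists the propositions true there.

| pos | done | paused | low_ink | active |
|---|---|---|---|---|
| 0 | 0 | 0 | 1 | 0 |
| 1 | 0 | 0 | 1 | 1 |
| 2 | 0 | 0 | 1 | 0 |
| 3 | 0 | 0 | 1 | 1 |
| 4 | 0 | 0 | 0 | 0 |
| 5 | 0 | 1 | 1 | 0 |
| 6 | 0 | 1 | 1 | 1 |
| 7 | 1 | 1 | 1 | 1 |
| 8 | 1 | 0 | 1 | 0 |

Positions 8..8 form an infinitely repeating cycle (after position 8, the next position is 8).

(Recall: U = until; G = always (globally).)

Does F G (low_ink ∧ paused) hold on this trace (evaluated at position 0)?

G (low_ink ∧ paused) is false at every position 0..8, so it never becomes true and F G (low_ink ∧ paused) fails.

Does not hold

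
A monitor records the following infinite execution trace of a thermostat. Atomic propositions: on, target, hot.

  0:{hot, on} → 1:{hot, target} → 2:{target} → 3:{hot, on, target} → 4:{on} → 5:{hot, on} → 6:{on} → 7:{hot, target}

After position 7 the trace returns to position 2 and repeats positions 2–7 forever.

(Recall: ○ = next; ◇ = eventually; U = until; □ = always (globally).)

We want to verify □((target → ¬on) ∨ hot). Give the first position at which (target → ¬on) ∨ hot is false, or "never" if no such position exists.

never

(target → ¬on) ∨ hot holds at every position 0..7, and those are all the positions the trace ever visits, so the invariant □((target → ¬on) ∨ hot) is never violated.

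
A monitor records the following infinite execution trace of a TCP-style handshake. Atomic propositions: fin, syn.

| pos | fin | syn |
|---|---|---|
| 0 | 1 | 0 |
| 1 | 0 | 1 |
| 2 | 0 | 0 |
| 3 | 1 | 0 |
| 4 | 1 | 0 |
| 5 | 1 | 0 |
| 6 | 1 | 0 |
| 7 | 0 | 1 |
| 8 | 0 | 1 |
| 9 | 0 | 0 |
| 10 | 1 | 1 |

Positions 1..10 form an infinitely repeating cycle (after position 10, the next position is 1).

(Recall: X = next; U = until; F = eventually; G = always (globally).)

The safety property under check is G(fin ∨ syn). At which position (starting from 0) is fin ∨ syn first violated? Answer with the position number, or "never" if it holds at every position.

Check fin ∨ syn at each position in order: 0 ✓, 1 ✓.
At position 2 the labels are {}, so fin ∨ syn is false there. This is the first violation.

2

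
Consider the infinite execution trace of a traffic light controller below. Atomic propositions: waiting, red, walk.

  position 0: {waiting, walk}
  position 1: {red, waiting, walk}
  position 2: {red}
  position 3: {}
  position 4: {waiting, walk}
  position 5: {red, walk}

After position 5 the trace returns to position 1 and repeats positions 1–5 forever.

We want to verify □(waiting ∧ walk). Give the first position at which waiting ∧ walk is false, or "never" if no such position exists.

Check waiting ∧ walk at each position in order: 0 ✓, 1 ✓.
At position 2 the labels are {red}, so waiting ∧ walk is false there. This is the first violation.

2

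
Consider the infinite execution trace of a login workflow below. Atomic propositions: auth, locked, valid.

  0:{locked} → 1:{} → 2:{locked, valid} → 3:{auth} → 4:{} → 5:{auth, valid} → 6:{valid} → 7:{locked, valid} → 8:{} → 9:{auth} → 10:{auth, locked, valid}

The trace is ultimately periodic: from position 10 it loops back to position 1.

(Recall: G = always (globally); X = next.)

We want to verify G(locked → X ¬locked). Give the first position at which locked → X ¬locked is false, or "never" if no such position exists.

never

locked → X ¬locked holds at every position 0..10, and those are all the positions the trace ever visits, so the invariant G(locked → X ¬locked) is never violated.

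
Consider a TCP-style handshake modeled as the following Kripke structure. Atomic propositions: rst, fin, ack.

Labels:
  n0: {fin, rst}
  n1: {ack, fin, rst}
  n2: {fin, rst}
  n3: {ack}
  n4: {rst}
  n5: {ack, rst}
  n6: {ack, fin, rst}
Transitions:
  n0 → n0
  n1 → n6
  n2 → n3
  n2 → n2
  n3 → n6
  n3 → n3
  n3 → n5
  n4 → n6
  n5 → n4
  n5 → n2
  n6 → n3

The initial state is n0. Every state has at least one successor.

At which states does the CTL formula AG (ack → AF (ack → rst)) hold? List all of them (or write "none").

{n0}

States satisfying ack → AF (ack → rst): {n0, n1, n2, n4, n5, n6}.
States satisfying AG (ack → AF (ack → rst)): {n0}.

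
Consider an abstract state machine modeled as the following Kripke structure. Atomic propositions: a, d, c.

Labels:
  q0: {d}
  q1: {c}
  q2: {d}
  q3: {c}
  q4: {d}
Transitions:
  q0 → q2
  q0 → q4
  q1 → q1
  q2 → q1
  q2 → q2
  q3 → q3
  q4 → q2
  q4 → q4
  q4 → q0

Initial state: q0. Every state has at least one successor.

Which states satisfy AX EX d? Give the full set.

States satisfying EX d: {q0, q2, q4}.
States satisfying AX EX d: {q0, q4}.

{q0, q4}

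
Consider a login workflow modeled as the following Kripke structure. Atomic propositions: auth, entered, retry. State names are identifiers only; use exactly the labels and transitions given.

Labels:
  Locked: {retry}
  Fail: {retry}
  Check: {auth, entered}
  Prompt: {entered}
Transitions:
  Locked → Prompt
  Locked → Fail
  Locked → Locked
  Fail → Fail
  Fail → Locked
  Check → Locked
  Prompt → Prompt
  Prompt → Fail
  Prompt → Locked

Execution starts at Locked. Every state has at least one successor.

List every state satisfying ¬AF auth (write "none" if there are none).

States satisfying auth: {Check}.
States satisfying AF auth: {Check}.
States satisfying ¬AF auth: {Locked, Fail, Prompt}.

{Locked, Fail, Prompt}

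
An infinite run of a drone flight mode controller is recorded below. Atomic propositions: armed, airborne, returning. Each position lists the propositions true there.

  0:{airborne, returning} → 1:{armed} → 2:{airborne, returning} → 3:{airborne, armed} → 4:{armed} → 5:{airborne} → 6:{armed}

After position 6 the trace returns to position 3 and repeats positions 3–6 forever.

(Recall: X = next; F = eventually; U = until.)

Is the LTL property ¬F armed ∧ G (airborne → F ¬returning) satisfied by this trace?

No

airborne → F ¬returning holds at every position 0..6, and those are all positions ever visited, so G (airborne → F ¬returning) holds.
Positions where airborne holds: 0, 2, 3, 5.
Check F ¬returning at each: 0→ok, 2→ok, 3→ok, 5→ok.
At position 0: ¬F armed is false; G (airborne → F ¬returning) is true; so ¬F armed ∧ G (airborne → F ¬returning) is false.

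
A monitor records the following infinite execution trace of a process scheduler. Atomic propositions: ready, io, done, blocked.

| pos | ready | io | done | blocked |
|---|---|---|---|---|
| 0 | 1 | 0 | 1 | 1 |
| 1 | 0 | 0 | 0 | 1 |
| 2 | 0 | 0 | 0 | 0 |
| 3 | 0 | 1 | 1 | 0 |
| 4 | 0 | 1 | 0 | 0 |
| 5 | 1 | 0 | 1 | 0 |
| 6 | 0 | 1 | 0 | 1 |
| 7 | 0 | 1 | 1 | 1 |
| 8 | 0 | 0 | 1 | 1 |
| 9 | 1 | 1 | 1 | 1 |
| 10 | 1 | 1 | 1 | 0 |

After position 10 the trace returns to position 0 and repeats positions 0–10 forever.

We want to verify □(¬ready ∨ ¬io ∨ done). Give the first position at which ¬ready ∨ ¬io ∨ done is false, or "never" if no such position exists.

¬ready ∨ ¬io ∨ done holds at every position 0..10, and those are all the positions the trace ever visits, so the invariant □(¬ready ∨ ¬io ∨ done) is never violated.

never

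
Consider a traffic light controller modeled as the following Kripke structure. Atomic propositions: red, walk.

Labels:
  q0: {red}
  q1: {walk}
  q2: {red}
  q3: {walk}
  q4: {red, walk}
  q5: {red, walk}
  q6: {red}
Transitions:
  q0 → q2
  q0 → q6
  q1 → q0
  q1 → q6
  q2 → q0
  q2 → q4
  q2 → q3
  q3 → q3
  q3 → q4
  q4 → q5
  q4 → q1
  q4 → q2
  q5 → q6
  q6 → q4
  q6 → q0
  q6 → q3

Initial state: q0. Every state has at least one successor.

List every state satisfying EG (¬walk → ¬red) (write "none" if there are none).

States satisfying ¬walk → ¬red: {q1, q3, q4, q5}.
States satisfying EG (¬walk → ¬red): {q3}.

{q3}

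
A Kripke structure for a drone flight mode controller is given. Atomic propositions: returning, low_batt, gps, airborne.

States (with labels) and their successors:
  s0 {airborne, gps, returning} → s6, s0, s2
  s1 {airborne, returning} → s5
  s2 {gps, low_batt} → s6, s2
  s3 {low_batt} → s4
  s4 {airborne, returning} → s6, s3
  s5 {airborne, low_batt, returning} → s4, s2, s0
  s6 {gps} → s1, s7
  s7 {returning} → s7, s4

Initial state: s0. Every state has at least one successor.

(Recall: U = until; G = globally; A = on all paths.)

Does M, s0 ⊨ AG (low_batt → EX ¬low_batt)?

Yes

States satisfying low_batt → EX ¬low_batt: {s0, s1, s2, s3, s4, s5, s6, s7}.
States satisfying AG (low_batt → EX ¬low_batt): {s0, s1, s2, s3, s4, s5, s6, s7}.
Every state reachable from s0 satisfies low_batt → EX ¬low_batt.
s0 ∈ Sat(AG (low_batt → EX ¬low_batt)).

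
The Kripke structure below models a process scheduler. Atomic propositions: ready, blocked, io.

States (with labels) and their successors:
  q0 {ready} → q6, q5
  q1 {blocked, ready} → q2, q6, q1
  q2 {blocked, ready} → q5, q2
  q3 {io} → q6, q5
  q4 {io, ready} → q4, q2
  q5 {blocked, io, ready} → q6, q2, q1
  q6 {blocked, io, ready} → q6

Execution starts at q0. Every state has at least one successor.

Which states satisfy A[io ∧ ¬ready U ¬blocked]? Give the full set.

{q0, q3, q4}

States satisfying io ∧ ¬ready: {q3}.
States satisfying ¬blocked: {q0, q3, q4}.
States satisfying A[io ∧ ¬ready U ¬blocked]: {q0, q3, q4}.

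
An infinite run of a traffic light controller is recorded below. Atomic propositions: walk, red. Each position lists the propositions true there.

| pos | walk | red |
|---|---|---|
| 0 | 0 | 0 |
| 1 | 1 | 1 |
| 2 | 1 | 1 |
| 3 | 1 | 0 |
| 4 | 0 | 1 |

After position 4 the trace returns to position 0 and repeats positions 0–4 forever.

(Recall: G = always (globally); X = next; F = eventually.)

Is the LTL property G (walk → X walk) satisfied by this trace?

walk → X walk must hold at every position from 0 onward. It fails at position 3, so G (walk → X walk) is false.
Positions where walk holds: 1, 2, 3.
Check X walk at each: 1→ok, 2→ok, 3→fails.

No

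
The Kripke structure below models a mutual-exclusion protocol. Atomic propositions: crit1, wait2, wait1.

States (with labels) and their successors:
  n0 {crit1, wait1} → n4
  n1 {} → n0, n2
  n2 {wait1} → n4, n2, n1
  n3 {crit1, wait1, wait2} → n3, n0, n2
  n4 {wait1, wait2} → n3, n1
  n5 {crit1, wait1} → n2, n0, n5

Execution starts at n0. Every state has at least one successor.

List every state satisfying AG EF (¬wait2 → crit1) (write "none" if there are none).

States satisfying EF (¬wait2 → crit1): {n0, n1, n2, n3, n4, n5}.
States satisfying AG EF (¬wait2 → crit1): {n0, n1, n2, n3, n4, n5}.

{n0, n1, n2, n3, n4, n5}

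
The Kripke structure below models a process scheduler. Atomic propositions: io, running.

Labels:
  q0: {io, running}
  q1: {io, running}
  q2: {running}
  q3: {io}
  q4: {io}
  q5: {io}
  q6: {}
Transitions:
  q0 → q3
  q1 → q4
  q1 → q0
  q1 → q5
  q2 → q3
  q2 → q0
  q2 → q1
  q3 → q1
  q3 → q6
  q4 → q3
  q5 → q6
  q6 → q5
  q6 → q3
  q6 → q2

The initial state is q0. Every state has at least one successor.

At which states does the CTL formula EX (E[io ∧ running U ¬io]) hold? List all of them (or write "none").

States satisfying E[io ∧ running U ¬io]: {q2, q6}.
States satisfying EX (E[io ∧ running U ¬io]): {q3, q5, q6}.

{q3, q5, q6}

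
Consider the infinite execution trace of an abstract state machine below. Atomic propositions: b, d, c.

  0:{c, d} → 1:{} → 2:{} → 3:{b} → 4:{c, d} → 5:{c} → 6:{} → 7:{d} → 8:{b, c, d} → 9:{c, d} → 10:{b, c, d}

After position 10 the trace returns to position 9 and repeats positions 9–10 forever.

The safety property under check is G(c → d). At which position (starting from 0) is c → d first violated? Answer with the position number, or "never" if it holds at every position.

5

Check c → d at each position in order: 0 ✓, 1 ✓, 2 ✓, 3 ✓, 4 ✓.
At position 5 the labels are {c}, so c → d is false there. This is the first violation.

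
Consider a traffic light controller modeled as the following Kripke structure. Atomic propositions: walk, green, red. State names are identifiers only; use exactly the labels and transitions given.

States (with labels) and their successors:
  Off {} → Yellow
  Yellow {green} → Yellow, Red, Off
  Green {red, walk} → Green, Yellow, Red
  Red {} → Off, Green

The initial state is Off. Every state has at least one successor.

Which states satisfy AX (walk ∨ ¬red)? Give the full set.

{Off, Yellow, Green, Red}

States satisfying walk ∨ ¬red: {Off, Yellow, Green, Red}.
States satisfying AX (walk ∨ ¬red): {Off, Yellow, Green, Red}.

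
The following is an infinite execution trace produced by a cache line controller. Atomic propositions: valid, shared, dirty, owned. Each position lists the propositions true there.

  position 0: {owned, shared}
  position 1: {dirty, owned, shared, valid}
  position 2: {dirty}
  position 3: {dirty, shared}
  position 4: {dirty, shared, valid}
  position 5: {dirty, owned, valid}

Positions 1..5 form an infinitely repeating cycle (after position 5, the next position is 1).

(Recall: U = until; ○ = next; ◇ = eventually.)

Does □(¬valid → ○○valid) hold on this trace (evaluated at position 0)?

¬valid → ○○valid must hold at every position from 0 onward. It fails at position 0, so □(¬valid → ○○valid) is false.
Positions where ¬valid holds: 0, 2, 3.
Check ○○valid at each: 0→fails, 2→ok, 3→ok.

No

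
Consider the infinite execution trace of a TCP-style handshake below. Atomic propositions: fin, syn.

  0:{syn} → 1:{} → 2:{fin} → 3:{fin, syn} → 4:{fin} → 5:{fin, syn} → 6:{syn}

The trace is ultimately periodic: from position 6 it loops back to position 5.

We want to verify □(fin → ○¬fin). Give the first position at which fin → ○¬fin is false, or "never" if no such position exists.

2

Check fin → ○¬fin at each position in order: 0 ✓, 1 ✓.
At position 2 the labels are {fin} and the next position 3 has {fin, syn}, so fin → ○¬fin is false there. This is the first violation.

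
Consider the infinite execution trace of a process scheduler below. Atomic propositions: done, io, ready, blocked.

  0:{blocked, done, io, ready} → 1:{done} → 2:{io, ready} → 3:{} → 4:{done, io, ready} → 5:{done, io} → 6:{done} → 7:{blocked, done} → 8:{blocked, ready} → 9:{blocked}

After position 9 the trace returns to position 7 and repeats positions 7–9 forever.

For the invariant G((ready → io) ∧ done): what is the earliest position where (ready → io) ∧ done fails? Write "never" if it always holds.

Check (ready → io) ∧ done at each position in order: 0 ✓, 1 ✓.
At position 2 the labels are {io, ready}, so (ready → io) ∧ done is false there. This is the first violation.

2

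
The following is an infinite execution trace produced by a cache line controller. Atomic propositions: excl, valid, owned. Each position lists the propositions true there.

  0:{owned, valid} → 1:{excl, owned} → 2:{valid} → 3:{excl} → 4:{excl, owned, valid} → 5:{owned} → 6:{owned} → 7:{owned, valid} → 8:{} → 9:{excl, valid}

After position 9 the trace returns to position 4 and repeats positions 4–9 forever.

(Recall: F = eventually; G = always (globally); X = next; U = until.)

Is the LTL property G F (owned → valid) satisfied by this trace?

Yes

F (owned → valid) holds at every position 0..9, and those are all positions ever visited, so G F (owned → valid) holds.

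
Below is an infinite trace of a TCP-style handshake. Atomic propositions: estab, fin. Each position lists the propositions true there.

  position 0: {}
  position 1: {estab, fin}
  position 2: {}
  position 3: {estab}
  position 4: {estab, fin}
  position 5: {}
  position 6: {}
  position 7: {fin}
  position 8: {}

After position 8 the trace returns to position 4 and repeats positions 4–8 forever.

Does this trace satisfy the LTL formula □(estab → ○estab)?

Does not hold

estab → ○estab must hold at every position from 0 onward. It fails at position 1, so □(estab → ○estab) is false.
Positions where estab holds: 1, 3, 4.
Check ○estab at each: 1→fails, 3→ok, 4→fails.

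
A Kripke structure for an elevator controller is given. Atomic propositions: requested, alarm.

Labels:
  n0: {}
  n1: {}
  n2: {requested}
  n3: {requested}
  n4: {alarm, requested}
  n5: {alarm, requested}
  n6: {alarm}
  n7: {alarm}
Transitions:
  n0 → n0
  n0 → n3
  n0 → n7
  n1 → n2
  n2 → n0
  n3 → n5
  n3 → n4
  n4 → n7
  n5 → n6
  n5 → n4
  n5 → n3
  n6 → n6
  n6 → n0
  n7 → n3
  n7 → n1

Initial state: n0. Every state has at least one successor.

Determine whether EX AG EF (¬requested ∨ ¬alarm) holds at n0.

States satisfying AG EF (¬requested ∨ ¬alarm): {n0, n1, n2, n3, n4, n5, n6, n7}.
States satisfying EX AG EF (¬requested ∨ ¬alarm): {n0, n1, n2, n3, n4, n5, n6, n7}.
n0 ∈ Sat(EX AG EF (¬requested ∨ ¬alarm)).

Satisfied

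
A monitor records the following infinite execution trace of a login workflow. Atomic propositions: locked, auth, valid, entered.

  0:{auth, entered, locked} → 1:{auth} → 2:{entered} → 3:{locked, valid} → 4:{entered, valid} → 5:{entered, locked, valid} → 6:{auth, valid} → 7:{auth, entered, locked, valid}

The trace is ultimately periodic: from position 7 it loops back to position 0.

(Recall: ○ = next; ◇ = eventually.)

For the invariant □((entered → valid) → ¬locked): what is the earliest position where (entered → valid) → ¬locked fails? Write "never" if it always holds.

Check (entered → valid) → ¬locked at each position in order: 0 ✓, 1 ✓, 2 ✓.
At position 3 the labels are {locked, valid}, so (entered → valid) → ¬locked is false there. This is the first violation.

3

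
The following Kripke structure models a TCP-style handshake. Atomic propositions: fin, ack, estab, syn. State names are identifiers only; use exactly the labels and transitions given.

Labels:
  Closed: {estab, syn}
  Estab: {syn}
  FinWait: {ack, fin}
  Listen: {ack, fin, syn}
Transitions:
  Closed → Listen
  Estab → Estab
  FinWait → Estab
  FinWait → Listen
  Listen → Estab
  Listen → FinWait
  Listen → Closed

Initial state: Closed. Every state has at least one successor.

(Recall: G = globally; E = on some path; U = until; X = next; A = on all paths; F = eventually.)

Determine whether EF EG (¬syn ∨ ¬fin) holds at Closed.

Holds

States satisfying EG (¬syn ∨ ¬fin): {Estab, FinWait}.
States satisfying EF EG (¬syn ∨ ¬fin): {Closed, Estab, FinWait, Listen}.
Some path from Closed reaches a state where EG (¬syn ∨ ¬fin) holds.
Closed ∈ Sat(EF EG (¬syn ∨ ¬fin)).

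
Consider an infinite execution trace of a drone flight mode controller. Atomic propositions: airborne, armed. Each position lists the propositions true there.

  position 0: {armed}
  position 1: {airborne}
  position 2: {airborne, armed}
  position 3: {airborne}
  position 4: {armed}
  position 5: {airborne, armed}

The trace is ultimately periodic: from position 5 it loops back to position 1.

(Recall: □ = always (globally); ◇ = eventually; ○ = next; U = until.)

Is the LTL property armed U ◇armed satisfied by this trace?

Walking from position 0: ◇armed first holds at position 0, and armed holds at every earlier position along the way, so armed U ◇armed holds.

Holds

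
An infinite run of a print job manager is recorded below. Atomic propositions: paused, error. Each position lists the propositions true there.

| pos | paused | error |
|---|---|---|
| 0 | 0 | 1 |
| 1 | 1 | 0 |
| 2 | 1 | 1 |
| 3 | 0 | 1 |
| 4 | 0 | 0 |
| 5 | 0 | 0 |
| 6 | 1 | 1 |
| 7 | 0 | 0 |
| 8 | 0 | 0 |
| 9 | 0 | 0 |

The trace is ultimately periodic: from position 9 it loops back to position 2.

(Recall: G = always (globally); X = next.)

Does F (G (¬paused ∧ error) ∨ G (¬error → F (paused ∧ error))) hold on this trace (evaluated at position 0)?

Holds

G (¬paused ∧ error) ∨ G (¬error → F (paused ∧ error)) holds at position 0, which is reachable from 0, so F (G (¬paused ∧ error) ∨ G (¬error → F (paused ∧ error))) holds.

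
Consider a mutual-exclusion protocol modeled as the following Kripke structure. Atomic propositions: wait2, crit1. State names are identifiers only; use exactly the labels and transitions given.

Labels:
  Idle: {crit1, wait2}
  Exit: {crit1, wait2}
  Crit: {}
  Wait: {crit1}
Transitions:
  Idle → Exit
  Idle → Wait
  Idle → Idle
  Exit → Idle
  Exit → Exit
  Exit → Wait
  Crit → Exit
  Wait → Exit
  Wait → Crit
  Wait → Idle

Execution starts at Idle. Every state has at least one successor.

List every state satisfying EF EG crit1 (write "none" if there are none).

{Idle, Exit, Crit, Wait}

States satisfying EG crit1: {Idle, Exit, Wait}.
States satisfying EF EG crit1: {Idle, Exit, Crit, Wait}.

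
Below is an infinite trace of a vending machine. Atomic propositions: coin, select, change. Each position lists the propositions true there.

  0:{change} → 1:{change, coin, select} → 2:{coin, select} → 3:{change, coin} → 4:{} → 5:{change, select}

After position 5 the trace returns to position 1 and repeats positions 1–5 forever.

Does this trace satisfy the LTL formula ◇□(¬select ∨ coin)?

No

□(¬select ∨ coin) is false at every position 0..5, so it never becomes true and ◇□(¬select ∨ coin) fails.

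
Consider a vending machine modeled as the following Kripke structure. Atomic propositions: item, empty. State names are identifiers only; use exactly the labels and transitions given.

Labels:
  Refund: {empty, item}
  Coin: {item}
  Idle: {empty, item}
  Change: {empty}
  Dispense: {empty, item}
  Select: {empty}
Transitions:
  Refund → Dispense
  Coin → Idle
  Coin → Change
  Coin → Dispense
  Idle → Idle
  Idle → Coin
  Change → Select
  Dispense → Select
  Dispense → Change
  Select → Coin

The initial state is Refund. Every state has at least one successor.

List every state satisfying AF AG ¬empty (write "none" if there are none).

none

States satisfying AG ¬empty: ∅.
States satisfying AF AG ¬empty: ∅.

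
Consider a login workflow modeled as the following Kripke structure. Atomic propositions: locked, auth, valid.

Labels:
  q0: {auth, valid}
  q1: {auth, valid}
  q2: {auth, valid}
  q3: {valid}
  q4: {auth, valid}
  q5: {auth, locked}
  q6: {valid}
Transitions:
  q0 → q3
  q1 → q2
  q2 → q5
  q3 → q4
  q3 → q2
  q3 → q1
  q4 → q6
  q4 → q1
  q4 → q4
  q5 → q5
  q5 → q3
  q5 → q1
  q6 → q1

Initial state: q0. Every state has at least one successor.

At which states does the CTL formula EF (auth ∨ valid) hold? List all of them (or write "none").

States satisfying auth ∨ valid: {q0, q1, q2, q3, q4, q5, q6}.
States satisfying EF (auth ∨ valid): {q0, q1, q2, q3, q4, q5, q6}.

{q0, q1, q2, q3, q4, q5, q6}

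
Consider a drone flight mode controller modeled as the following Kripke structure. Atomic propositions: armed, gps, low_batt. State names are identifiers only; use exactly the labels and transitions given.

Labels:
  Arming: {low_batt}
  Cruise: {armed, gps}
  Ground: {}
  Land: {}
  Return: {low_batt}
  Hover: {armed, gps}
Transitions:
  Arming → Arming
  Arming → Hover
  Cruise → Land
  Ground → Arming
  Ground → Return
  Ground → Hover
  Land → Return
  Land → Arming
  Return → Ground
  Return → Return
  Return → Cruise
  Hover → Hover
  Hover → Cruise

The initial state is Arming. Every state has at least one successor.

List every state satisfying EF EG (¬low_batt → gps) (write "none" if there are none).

States satisfying EG (¬low_batt → gps): {Arming, Return, Hover}.
States satisfying EF EG (¬low_batt → gps): {Arming, Cruise, Ground, Land, Return, Hover}.

{Arming, Cruise, Ground, Land, Return, Hover}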